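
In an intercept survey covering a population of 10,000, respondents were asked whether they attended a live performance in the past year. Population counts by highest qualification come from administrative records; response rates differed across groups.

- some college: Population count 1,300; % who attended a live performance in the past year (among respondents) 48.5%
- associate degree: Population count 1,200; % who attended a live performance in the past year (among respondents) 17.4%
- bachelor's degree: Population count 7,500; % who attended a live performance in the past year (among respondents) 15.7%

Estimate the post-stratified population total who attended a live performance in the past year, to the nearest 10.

2,020

Each cell contributes its population count × the respondent rate:
  some college: 1,300 × 48.5% = 630.5
  associate degree: 1,200 × 17.4% = 208.8
  bachelor's degree: 7,500 × 15.7% = 1177.5
Estimated total = 2016.8 → 2,020.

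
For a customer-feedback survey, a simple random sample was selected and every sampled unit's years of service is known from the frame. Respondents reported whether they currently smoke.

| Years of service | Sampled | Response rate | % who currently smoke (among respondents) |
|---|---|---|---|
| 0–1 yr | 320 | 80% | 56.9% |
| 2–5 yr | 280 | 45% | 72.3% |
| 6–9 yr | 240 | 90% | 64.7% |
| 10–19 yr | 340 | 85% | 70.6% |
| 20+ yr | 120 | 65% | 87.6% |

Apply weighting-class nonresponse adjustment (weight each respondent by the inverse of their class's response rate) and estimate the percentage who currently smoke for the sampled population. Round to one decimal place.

Each respondent's weight = sampled/responded in their class; summing within a class gives n_sampled, so:
  0–1 yr: 320 × 56.9 = 18,208
  2–5 yr: 280 × 72.3 = 20,244
  6–9 yr: 240 × 64.7 = 15,528
  10–19 yr: 340 × 70.6 = 24004
  20+ yr: 120 × 87.6 = 10,512
Adjusted estimate = 88,496 / 1,300 = 68.0738 → 68.1%.

68.1%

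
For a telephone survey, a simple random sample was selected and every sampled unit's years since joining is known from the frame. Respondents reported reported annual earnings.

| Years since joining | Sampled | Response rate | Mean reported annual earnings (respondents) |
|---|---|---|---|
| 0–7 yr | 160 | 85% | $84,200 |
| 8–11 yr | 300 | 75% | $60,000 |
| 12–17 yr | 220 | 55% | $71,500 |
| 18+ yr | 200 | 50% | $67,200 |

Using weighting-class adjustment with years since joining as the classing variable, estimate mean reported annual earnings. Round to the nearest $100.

$68,900

Inverse-response-rate weighting restores each class to its sampled count, so class totals weight by n_sampled:
  0–7 yr: 160 × 84,200 = 13,472,000
  8–11 yr: 300 × 60,000 = 18,000,000
  12–17 yr: 220 × 71,500 = 15,730,000
  18+ yr: 200 × 67,200 = 13,440,000
Adjusted estimate = 60,642,000 / 880 = 68911.4 → $68,900.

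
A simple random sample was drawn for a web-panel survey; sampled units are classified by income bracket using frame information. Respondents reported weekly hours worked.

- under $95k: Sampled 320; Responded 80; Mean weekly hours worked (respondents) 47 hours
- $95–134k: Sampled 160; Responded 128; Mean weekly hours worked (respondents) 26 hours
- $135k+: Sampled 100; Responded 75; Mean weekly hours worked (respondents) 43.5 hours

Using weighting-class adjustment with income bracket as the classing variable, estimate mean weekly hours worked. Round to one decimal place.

Response rates by class: under $95k 80/320 = 25%, $95–134k 128/160 = 80%, $135k+ 75/100 = 75%.
Each respondent's weight = sampled/responded in their class; summing within a class gives n_sampled, so:
  under $95k: 320 × 47 = 15,040
  $95–134k: 160 × 26 = 4160
  $135k+: 100 × 43.5 = 4350
Adjusted estimate = 23,550 / 580 = 40.6034 → 40.6.

40.6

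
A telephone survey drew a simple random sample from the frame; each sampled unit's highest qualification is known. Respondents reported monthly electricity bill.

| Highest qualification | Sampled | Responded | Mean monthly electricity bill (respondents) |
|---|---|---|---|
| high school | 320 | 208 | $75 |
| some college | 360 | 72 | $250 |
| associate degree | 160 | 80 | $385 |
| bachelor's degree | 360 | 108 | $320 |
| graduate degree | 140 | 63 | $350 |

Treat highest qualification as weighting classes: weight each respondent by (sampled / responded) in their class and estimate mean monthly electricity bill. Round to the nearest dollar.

$254

Class response rates: high school 208/320 = 65%, some college 72/360 = 20%, associate degree 80/160 = 50%, bachelor's degree 108/360 = 30%, graduate degree 63/140 = 45%.
Inverse-response-rate weighting restores each class to its sampled count, so class totals weight by n_sampled:
  high school: 320 × 75 = 24,000
  some college: 360 × 250 = 90,000
  associate degree: 160 × 385 = 61,600
  bachelor's degree: 360 × 320 = 115,200
  graduate degree: 140 × 350 = 49,000
Adjusted estimate = 339,800 / 1,340 = 253.582 → $254.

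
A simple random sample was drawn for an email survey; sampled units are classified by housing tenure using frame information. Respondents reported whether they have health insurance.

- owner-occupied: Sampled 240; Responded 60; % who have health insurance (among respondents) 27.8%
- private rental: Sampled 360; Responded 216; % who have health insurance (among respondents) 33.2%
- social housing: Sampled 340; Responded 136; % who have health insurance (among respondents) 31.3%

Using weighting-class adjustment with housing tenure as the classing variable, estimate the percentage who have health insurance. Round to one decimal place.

Response rates by class: owner-occupied 60/240 = 25%, private rental 216/360 = 60%, social housing 136/340 = 40%.
With weight = n_sampled/n_responded per class, the weighted class total is n_sampled:
  owner-occupied: 240 × 27.8 = 6672
  private rental: 360 × 33.2 = 11952
  social housing: 340 × 31.3 = 10,642
Adjusted estimate = 29,266 / 940 = 31.134 → 31.1%.

31.1%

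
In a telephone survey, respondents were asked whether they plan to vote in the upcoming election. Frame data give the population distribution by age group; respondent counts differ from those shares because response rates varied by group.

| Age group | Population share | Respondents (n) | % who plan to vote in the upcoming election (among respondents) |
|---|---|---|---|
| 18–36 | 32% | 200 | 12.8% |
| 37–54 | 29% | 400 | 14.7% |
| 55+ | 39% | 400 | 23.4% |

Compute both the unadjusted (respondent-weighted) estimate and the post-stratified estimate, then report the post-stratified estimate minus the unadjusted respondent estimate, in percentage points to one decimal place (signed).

-0.3 percentage points

Without adjustment, the pooled respondent share is:
  (200/1000)×12.8 + (400/1000)×14.7 + (400/1000)×23.4 = 17.8%
Post-stratified estimate weights by population shares:
  0.32×12.8 + 0.29×14.7 + 0.39×23.4 = 17.485%
Difference = 17.485 − 17.8 = -0.315 pp.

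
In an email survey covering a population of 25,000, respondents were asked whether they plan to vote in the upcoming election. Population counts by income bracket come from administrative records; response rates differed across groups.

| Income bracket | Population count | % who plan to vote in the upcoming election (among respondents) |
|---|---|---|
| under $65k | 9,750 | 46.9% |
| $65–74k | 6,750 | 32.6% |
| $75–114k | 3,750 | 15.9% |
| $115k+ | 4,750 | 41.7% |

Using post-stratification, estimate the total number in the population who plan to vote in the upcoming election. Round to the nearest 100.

9,400

Estimated count per cell = population count × respondent percentage:
  under $65k: 9,750 × 46.9% = 4572.75
  $65–74k: 6,750 × 32.6% = 2200.5
  $75–114k: 3,750 × 15.9% = 596.25
  $115k+: 4,750 × 41.7% = 1980.75
Estimated total = 9350.25 → 9,400.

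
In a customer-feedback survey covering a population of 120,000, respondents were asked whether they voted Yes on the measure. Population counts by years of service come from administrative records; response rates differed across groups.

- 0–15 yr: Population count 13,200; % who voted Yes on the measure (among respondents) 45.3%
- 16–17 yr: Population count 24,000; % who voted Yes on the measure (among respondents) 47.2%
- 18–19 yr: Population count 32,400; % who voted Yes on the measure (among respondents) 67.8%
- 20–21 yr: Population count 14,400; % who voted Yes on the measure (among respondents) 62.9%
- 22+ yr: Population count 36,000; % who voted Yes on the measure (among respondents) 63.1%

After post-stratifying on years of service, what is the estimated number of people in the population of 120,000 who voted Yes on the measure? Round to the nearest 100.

71,000

Estimated count per cell = population count × respondent percentage:
  0–15 yr: 13,200 × 45.3% = 5979.6
  16–17 yr: 24,000 × 47.2% = 11,328
  18–19 yr: 32,400 × 67.8% = 21967.2
  20–21 yr: 14,400 × 62.9% = 9057.6
  22+ yr: 36,000 × 63.1% = 22,716
Estimated total = 71048.4 → 71,000.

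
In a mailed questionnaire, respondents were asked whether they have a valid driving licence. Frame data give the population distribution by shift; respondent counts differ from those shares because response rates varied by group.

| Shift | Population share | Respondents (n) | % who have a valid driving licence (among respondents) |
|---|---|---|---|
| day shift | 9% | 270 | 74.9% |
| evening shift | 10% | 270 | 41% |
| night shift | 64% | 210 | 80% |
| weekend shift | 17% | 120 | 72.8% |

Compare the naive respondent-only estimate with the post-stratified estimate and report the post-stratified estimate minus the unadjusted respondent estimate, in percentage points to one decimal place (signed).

Unadjusted (pooled respondent) estimate weights by respondent counts:
  (270/870)×74.9 + (270/870)×41 + (210/870)×80 + (120/870)×72.8 = 65.3207%
Post-stratified estimate weights by population shares:
  0.09×74.9 + 0.1×41 + 0.64×80 + 0.17×72.8 = 74.417%
Difference = 74.417 − 65.3207 = 9.0963 pp.

+9.1 percentage points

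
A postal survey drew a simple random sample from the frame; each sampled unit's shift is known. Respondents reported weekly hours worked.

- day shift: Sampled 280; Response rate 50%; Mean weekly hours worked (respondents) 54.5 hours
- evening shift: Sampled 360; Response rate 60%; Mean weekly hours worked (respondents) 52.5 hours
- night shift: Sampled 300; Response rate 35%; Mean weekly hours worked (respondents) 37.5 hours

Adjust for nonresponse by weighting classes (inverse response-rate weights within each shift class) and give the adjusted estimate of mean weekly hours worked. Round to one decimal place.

48.3

Inverse-response-rate weighting restores each class to its sampled count, so class totals weight by n_sampled:
  day shift: 280 × 54.5 = 15,260
  evening shift: 360 × 52.5 = 18,900
  night shift: 300 × 37.5 = 11,250
Adjusted estimate = 45,410 / 940 = 48.3085 → 48.3.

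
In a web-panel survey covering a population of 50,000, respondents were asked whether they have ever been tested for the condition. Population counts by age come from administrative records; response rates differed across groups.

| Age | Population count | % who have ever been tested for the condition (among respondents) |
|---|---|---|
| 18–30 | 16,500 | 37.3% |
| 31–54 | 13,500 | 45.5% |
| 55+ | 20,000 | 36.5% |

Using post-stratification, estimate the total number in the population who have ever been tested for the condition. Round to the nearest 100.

19,600

Each cell contributes its population count × the respondent rate:
  18–30: 16,500 × 37.3% = 6154.5
  31–54: 13,500 × 45.5% = 6142.5
  55+: 20,000 × 36.5% = 7300
Estimated total = 19,597 → 19,600.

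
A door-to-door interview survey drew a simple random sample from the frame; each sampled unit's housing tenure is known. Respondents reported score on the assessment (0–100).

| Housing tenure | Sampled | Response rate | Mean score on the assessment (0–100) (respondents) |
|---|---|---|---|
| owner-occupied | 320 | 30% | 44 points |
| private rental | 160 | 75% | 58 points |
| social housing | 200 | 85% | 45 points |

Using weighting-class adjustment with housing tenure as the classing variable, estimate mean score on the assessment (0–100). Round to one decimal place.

47.6

With weight = n_sampled/n_responded per class, the weighted class total is n_sampled:
  owner-occupied: 320 × 44 = 14,080
  private rental: 160 × 58 = 9280
  social housing: 200 × 45 = 9000
Adjusted estimate = 32,360 / 680 = 47.5882 → 47.6.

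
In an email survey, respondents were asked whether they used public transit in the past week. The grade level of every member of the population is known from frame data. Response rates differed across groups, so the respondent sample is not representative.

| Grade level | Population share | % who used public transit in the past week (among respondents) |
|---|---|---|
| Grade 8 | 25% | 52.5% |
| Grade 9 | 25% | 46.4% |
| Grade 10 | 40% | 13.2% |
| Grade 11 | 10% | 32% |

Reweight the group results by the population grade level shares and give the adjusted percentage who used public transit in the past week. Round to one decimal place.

33.2%

Each cell contributes population-share × respondent value:
  Grade 8: 0.25 × 52.5 = 13.125
  Grade 9: 0.25 × 46.4 = 11.6
  Grade 10: 0.4 × 13.2 = 5.28
  Grade 11: 0.1 × 32 = 3.2
Post-stratified estimate = 33.205 → 33.2%.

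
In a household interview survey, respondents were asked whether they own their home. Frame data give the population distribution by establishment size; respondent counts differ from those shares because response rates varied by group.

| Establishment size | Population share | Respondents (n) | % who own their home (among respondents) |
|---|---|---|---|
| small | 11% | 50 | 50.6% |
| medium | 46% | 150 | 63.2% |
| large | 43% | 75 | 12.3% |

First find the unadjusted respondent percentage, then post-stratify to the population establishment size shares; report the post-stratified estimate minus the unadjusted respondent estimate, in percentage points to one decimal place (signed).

Without adjustment, the pooled respondent share is:
  (50/275)×50.6 + (150/275)×63.2 + (75/275)×12.3 = 47.0273%
Post-stratified estimate weights by population shares:
  0.11×50.6 + 0.46×63.2 + 0.43×12.3 = 39.927%
Difference = 39.927 − 47.0273 = -7.1003 pp.

-7.1 percentage points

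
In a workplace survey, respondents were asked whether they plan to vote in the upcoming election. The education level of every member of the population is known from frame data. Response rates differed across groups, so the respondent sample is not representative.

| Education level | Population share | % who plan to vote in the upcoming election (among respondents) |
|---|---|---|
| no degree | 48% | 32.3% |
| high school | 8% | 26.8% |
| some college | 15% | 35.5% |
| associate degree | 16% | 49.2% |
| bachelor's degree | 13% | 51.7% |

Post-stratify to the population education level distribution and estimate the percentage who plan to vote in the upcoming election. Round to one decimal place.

Post-stratification weights by population share, not respondent share:
  no degree: 0.48 × 32.3 = 15.504
  high school: 0.08 × 26.8 = 2.144
  some college: 0.15 × 35.5 = 5.325
  associate degree: 0.16 × 49.2 = 7.872
  bachelor's degree: 0.13 × 51.7 = 6.721
Post-stratified estimate = 37.566 → 37.6%.

37.6%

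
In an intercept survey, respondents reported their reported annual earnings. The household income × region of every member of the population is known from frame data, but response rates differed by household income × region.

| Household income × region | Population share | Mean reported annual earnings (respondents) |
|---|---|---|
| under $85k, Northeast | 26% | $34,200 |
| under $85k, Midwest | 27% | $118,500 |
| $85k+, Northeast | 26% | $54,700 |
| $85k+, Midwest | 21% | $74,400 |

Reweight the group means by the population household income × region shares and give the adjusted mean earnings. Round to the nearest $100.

$70,700

Weight each group's respondent value by its population share:
  under $85k, Northeast: 0.26 × 34,200 = 8892
  under $85k, Midwest: 0.27 × 118,500 = 31,995
  $85k+, Northeast: 0.26 × 54,700 = 14,222
  $85k+, Midwest: 0.21 × 74,400 = 15,624
Post-stratified estimate = 70,733 → $70,700.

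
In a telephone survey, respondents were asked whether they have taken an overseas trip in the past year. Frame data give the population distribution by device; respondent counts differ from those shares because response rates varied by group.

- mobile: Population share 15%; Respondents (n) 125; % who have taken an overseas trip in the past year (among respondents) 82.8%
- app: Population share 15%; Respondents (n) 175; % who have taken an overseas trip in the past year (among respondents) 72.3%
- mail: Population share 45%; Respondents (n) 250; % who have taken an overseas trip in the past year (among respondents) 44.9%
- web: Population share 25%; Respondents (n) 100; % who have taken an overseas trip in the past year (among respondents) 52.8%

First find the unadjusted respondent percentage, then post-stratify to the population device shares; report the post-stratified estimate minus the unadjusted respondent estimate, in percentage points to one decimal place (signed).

Naive respondent-only estimate (weights = respondent counts):
  (125/650)×82.8 + (175/650)×72.3 + (250/650)×44.9 + (100/650)×52.8 = 60.7808%
Post-stratifying to population shares instead:
  0.15×82.8 + 0.15×72.3 + 0.45×44.9 + 0.25×52.8 = 56.67%
Difference = 56.67 − 60.7808 = -4.1108 pp.

-4.1 percentage points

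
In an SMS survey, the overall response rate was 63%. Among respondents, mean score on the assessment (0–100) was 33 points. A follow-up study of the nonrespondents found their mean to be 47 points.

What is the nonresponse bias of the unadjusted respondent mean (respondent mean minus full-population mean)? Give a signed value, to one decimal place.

-5.2

Nonresponse fraction = 1 − 0.63 = 0.37.
Bias = (nonresponse fraction) × (respondent mean − nonrespondent mean)
     = 0.37 × (33 − 47) = 0.37 × -14 = -5.18.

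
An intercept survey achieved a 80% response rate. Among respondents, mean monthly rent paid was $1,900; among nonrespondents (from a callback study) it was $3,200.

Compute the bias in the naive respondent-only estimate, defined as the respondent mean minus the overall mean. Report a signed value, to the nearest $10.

Nonresponse fraction = 1 − 0.8 = 0.2.
Bias = (nonresponse fraction) × (respondent mean − nonrespondent mean)
     = 0.2 × (1900 − 3200) = 0.2 × -1300 = -260.

-$260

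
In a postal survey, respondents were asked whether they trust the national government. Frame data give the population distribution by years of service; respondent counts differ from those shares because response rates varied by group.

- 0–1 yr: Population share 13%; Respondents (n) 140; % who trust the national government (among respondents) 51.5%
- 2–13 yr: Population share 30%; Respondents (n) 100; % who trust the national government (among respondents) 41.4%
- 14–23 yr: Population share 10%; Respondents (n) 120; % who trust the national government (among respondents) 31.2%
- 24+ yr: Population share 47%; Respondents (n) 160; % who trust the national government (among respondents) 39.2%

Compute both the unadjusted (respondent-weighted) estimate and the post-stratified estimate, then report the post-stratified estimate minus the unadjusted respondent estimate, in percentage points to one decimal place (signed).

Unadjusted (pooled respondent) estimate weights by respondent counts:
  (140/520)×51.5 + (100/520)×41.4 + (120/520)×31.2 + (160/520)×39.2 = 41.0885%
Reweighting by population years of service shares:
  0.13×51.5 + 0.3×41.4 + 0.1×31.2 + 0.47×39.2 = 40.659%
Difference = 40.659 − 41.0885 = -0.4295 pp.

-0.4 percentage points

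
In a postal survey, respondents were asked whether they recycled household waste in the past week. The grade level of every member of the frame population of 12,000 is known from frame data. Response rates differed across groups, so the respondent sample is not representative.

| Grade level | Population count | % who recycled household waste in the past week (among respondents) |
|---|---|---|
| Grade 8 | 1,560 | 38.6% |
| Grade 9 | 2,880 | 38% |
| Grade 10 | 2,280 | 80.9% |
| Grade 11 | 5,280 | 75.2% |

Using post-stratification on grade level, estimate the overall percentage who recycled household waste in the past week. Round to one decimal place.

62.6%

Reweight to the known grade level distribution:
  Grade 8: (1,560/12,000) × 38.6 = 5.018
  Grade 9: (2,880/12,000) × 38 = 9.12
  Grade 10: (2,280/12,000) × 80.9 = 15.371
  Grade 11: (5,280/12,000) × 75.2 = 33.088
Post-stratified estimate = 62.597 → 62.6%.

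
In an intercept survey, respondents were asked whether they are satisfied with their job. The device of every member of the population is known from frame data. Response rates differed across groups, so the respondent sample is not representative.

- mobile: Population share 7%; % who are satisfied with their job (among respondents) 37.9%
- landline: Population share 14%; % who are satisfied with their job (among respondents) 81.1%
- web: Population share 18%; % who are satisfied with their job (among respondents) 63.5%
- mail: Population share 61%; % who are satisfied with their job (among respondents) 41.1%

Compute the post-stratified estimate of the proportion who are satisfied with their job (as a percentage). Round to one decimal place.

Reweight to the known device distribution:
  mobile: 0.07 × 37.9 = 2.653
  landline: 0.14 × 81.1 = 11.354
  web: 0.18 × 63.5 = 11.43
  mail: 0.61 × 41.1 = 25.071
Post-stratified estimate = 50.508 → 50.5%.

50.5%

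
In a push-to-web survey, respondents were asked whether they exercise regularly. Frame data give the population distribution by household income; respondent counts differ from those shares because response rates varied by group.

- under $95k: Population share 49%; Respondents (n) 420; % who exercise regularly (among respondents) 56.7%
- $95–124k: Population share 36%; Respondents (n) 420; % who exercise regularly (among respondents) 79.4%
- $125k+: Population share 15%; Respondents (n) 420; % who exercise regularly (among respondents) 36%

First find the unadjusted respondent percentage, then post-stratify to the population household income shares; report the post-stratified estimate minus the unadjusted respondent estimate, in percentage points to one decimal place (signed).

+4.4 percentage points

Unadjusted (pooled respondent) estimate weights by respondent counts:
  (420/1260)×56.7 + (420/1260)×79.4 + (420/1260)×36 = 57.3667%
Reweighting by population household income shares:
  0.49×56.7 + 0.36×79.4 + 0.15×36 = 61.767%
Difference = 61.767 − 57.3667 = 4.4003 pp.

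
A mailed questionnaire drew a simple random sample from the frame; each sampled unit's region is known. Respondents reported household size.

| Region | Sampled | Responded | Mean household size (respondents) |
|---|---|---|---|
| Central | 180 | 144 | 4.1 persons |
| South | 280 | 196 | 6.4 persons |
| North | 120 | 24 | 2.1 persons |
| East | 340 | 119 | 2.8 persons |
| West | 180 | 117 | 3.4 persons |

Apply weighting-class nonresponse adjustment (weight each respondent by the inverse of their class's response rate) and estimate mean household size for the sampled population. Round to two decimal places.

Class response rates: Central 144/180 = 80%, South 196/280 = 70%, North 24/120 = 20%, East 119/340 = 35%, West 117/180 = 65%.
Each respondent's weight = sampled/responded in their class; summing within a class gives n_sampled, so:
  Central: 180 × 4.1 = 738
  South: 280 × 6.4 = 1792
  North: 120 × 2.1 = 252
  East: 340 × 2.8 = 952
  West: 180 × 3.4 = 612
Adjusted estimate = 4346 / 1,100 = 3.95091 → 3.95.

3.95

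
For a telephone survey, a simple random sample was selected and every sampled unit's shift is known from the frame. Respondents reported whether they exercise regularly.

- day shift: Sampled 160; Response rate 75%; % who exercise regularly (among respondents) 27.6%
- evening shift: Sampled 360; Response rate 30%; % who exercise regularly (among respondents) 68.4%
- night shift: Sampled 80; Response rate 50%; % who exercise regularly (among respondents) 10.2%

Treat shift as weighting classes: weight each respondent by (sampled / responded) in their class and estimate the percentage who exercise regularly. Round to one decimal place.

Each respondent's weight = sampled/responded in their class; summing within a class gives n_sampled, so:
  day shift: 160 × 27.6 = 4416
  evening shift: 360 × 68.4 = 24624
  night shift: 80 × 10.2 = 816
Adjusted estimate = 29856 / 600 = 49.76 → 49.8%.

49.8%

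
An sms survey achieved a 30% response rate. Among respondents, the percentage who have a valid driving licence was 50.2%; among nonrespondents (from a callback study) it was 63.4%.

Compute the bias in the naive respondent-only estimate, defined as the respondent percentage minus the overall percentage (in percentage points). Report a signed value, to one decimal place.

-9.2 percentage points

Nonresponse fraction = 1 − 0.3 = 0.7.
Bias = (nonresponse fraction) × (respondent percentage − nonrespondent percentage)
     = 0.7 × (50.2 − 63.4) = 0.7 × -13.2 = -9.24.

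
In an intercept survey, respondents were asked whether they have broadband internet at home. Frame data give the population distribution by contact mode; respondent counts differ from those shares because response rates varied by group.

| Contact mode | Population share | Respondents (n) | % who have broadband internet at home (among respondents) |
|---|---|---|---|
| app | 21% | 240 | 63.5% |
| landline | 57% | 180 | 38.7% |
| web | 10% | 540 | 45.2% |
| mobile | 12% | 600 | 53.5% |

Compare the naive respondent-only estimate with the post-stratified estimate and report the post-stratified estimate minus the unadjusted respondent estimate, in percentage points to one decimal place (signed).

-4.1 percentage points

Naive respondent-only estimate (weights = respondent counts):
  (240/1560)×63.5 + (180/1560)×38.7 + (540/1560)×45.2 + (600/1560)×53.5 = 50.4577%
Post-stratified estimate weights by population shares:
  0.21×63.5 + 0.57×38.7 + 0.1×45.2 + 0.12×53.5 = 46.334%
Difference = 46.334 − 50.4577 = -4.1237 pp.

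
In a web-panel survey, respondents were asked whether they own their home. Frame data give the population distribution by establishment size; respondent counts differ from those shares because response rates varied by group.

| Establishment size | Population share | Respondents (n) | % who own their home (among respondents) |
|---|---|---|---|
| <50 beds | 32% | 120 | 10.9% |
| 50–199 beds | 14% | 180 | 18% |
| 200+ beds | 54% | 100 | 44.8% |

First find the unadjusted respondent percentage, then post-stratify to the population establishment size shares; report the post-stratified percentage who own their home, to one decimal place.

Naive respondent-only estimate (weights = respondent counts):
  (120/400)×10.9 + (180/400)×18 + (100/400)×44.8 = 22.57%
Reweighting by population establishment size shares:
  0.32×10.9 + 0.14×18 + 0.54×44.8 = 30.2%

30.2%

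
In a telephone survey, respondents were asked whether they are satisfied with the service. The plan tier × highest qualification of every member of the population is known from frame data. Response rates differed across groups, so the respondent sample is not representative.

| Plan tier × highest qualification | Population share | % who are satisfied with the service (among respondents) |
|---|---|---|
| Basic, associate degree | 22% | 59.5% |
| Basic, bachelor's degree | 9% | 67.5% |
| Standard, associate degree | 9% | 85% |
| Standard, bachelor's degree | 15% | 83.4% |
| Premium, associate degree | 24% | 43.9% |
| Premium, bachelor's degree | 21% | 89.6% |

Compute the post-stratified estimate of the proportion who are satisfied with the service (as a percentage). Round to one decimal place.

68.7%

Reweight to the known plan tier × highest qualification distribution:
  Basic, associate degree: 0.22 × 59.5 = 13.09
  Basic, bachelor's degree: 0.09 × 67.5 = 6.075
  Standard, associate degree: 0.09 × 85 = 7.65
  Standard, bachelor's degree: 0.15 × 83.4 = 12.51
  Premium, associate degree: 0.24 × 43.9 = 10.536
  Premium, bachelor's degree: 0.21 × 89.6 = 18.816
Post-stratified estimate = 68.677 → 68.7%.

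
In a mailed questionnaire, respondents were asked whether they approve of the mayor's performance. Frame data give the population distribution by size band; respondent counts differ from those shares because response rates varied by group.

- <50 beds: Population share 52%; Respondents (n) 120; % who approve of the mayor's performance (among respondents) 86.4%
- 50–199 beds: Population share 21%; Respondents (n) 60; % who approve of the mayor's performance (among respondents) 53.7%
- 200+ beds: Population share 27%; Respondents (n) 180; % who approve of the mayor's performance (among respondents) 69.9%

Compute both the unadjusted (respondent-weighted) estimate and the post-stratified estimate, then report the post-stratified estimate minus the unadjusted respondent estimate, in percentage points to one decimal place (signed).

Unadjusted (pooled respondent) estimate weights by respondent counts:
  (120/360)×86.4 + (60/360)×53.7 + (180/360)×69.9 = 72.7%
Reweighting by population size band shares:
  0.52×86.4 + 0.21×53.7 + 0.27×69.9 = 75.078%
Difference = 75.078 − 72.7 = 2.378 pp.

+2.4 percentage points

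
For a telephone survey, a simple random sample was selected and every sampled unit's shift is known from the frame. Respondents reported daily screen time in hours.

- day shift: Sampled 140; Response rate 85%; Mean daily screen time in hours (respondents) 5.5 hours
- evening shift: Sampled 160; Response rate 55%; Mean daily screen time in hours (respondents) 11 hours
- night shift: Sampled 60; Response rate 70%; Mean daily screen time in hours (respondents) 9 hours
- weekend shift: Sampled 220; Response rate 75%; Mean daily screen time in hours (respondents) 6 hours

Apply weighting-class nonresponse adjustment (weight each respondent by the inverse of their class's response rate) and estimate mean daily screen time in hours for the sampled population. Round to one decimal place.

Weighting each respondent by the inverse class response rate inflates each class back to its sampled size, so the class weight is n_sampled:
  day shift: 140 × 5.5 = 770
  evening shift: 160 × 11 = 1760
  night shift: 60 × 9 = 540
  weekend shift: 220 × 6 = 1320
Adjusted estimate = 4390 / 580 = 7.56897 → 7.6.

7.6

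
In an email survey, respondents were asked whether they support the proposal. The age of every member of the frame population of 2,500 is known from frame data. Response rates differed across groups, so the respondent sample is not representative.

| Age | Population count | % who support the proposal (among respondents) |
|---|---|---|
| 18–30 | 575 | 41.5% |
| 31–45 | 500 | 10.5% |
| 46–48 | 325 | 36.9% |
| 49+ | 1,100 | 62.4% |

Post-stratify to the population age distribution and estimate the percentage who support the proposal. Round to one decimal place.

Each cell contributes population-share × respondent value:
  18–30: (575/2,500) × 41.5 = 9.545
  31–45: (500/2,500) × 10.5 = 2.1
  46–48: (325/2,500) × 36.9 = 4.797
  49+: (1,100/2,500) × 62.4 = 27.456
Post-stratified estimate = 43.898 → 43.9%.

43.9%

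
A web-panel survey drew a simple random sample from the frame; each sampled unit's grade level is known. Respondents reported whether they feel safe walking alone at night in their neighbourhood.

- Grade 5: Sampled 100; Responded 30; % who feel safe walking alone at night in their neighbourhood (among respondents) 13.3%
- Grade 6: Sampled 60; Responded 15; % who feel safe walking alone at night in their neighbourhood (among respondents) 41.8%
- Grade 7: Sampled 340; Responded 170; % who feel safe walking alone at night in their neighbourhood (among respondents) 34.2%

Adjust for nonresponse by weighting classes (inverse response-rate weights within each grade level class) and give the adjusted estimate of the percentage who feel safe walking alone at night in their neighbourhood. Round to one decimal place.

Response rates by class: Grade 5 30/100 = 30%, Grade 6 15/60 = 25%, Grade 7 170/340 = 50%.
Inverse-response-rate weighting restores each class to its sampled count, so class totals weight by n_sampled:
  Grade 5: 100 × 13.3 = 1330
  Grade 6: 60 × 41.8 = 2508
  Grade 7: 340 × 34.2 = 11628
Adjusted estimate = 15466 / 500 = 30.932 → 30.9%.

30.9%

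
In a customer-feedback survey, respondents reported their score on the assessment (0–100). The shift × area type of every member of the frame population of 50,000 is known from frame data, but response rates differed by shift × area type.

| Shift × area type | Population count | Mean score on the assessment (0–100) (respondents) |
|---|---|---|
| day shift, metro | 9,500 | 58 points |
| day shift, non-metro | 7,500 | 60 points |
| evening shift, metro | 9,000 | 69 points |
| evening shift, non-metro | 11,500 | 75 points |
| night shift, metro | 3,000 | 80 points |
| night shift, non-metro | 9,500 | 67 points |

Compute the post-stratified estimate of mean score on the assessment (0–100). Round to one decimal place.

Weight each group's respondent value by its population share:
  day shift, metro: (9,500/50,000) × 58 = 11.02
  day shift, non-metro: (7,500/50,000) × 60 = 9
  evening shift, metro: (9,000/50,000) × 69 = 12.42
  evening shift, non-metro: (11,500/50,000) × 75 = 17.25
  night shift, metro: (3,000/50,000) × 80 = 4.8
  night shift, non-metro: (9,500/50,000) × 67 = 12.73
Post-stratified estimate = 67.22 → 67.2.

67.2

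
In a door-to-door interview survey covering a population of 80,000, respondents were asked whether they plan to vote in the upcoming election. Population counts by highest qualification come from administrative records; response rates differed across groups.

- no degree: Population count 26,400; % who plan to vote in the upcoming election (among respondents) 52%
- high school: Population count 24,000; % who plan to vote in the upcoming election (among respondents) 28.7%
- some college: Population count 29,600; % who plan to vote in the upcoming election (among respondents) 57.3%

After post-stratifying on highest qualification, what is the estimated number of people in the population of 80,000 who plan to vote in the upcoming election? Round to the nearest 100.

Estimated count per cell = population count × respondent percentage:
  no degree: 26,400 × 52% = 13,728
  high school: 24,000 × 28.7% = 6888
  some college: 29,600 × 57.3% = 16960.8
Estimated total = 37576.8 → 37,600.

37,600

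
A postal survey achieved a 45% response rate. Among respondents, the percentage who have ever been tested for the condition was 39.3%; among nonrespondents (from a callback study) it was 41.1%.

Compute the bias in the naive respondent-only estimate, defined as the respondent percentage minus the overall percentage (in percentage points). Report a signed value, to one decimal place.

Nonresponse fraction = 1 − 0.45 = 0.55.
Bias = (nonresponse fraction) × (respondent percentage − nonrespondent percentage)
     = 0.55 × (39.3 − 41.1) = 0.55 × -1.8 = -0.99.

-1.0 percentage points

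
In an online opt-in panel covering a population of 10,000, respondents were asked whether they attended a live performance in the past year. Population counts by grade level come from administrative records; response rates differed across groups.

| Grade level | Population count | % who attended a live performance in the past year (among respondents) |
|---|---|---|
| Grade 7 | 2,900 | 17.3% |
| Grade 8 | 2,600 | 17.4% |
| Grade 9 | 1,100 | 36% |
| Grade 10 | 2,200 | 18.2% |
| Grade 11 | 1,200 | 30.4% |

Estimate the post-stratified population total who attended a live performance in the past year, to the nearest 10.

2,120

Apply each group's respondent rate to its population count:
  Grade 7: 2,900 × 17.3% = 501.7
  Grade 8: 2,600 × 17.4% = 452.4
  Grade 9: 1,100 × 36% = 396
  Grade 10: 2,200 × 18.2% = 400.4
  Grade 11: 1,200 × 30.4% = 364.8
Estimated total = 2115.3 → 2,120.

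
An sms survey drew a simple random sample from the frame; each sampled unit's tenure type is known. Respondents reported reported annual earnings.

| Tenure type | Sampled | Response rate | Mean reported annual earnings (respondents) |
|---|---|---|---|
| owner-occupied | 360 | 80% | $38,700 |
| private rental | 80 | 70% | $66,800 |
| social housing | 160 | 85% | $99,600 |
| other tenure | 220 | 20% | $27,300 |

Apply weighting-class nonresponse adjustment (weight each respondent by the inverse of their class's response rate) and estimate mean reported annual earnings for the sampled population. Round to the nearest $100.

$50,300

Each respondent's weight = sampled/responded in their class; summing within a class gives n_sampled, so:
  owner-occupied: 360 × 38,700 = 13,932,000
  private rental: 80 × 66,800 = 5,344,000
  social housing: 160 × 99,600 = 15,936,000
  other tenure: 220 × 27,300 = 6,006,000
Adjusted estimate = 41,218,000 / 820 = 50265.9 → $50,300.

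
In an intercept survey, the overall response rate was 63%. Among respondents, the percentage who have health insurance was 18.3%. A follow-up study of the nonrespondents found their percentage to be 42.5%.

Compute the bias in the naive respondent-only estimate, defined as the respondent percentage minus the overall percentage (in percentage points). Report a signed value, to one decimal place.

Nonresponse fraction = 1 − 0.63 = 0.37.
Bias = (nonresponse fraction) × (respondent percentage − nonrespondent percentage)
     = 0.37 × (18.3 − 42.5) = 0.37 × -24.2 = -8.954.

-9.0 percentage points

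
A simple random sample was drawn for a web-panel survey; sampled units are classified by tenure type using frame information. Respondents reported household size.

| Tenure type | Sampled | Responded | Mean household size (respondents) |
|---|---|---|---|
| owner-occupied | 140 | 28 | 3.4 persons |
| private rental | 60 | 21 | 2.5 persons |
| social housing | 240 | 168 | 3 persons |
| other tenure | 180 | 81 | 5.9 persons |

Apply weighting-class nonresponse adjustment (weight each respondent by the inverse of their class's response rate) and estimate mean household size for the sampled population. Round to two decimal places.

3.88

Class response rates: owner-occupied 28/140 = 20%, private rental 21/60 = 35%, social housing 168/240 = 70%, other tenure 81/180 = 45%.
Each respondent's weight = sampled/responded in their class; summing within a class gives n_sampled, so:
  owner-occupied: 140 × 3.4 = 476
  private rental: 60 × 2.5 = 150
  social housing: 240 × 3 = 720
  other tenure: 180 × 5.9 = 1062
Adjusted estimate = 2408 / 620 = 3.88387 → 3.88.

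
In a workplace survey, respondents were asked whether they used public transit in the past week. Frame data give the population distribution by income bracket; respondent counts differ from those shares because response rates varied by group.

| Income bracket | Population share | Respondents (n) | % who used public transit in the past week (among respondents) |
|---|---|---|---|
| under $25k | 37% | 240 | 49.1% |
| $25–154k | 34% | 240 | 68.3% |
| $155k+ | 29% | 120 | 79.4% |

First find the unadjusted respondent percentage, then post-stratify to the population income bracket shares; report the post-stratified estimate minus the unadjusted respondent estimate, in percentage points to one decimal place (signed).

Without adjustment, the pooled respondent share is:
  (240/600)×49.1 + (240/600)×68.3 + (120/600)×79.4 = 62.84%
Post-stratified estimate weights by population shares:
  0.37×49.1 + 0.34×68.3 + 0.29×79.4 = 64.415%
Difference = 64.415 − 62.84 = 1.575 pp.

+1.6 percentage points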